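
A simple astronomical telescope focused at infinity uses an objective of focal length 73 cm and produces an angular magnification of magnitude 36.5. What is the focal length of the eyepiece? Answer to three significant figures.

2.00 cm

|M| = f_obj/f_eye, so f_eye = f_obj/|M| = 73/36.5 = 2.000 cm.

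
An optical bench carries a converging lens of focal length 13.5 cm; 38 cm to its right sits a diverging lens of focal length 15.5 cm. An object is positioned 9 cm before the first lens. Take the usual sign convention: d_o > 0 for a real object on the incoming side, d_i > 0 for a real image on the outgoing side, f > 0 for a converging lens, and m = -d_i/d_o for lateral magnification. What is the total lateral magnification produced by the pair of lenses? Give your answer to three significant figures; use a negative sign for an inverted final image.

0.578

Lens 1: 1/d_i1 = 1/f_1 - 1/d_o1 = 1/13.5 - 1/9 = -0.03704 cm^-1, so d_i1 = -27.000 cm.
m_1 = -(-27.000)/9 = 3.0000.
With d_i1 < 0 the first image is virtual and lies on the object side; the object distance for lens 2 is d_o2 = 38 - (-27.000) = 65.000 cm.
Lens 2: 1/d_i2 = 1/f_2 - 1/d_o2 = 1/(-15.5) - 1/(65.000) = -0.07990 cm^-1, so d_i2 = -12.516 cm.
m_2 = -(-12.516)/(65.000) = 0.1925.
The system's lateral magnification is m_1 m_2 = (3.0000)(0.1925) = 0.5776.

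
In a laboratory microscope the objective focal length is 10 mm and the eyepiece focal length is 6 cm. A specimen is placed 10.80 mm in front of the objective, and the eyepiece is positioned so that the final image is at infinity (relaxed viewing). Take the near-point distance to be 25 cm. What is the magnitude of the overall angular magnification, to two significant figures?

Convert to cm: f_obj = 10 mm = 1 cm; d_o = 10.80 mm = 1.08 cm.
Objective: 1/d_i = 1/f_obj - 1/d_o = 1/1 - 1/1.08 = 0.07407 cm^-1, so d_i = 13.500 cm.
m_obj = -d_i/d_o = -13.500/1.08 = -12.500.
Eyepiece angular magnification (image at infinity): M_eye = D/f_e = 25/6 = 4.167.
Overall M = m_obj x M_eye = (-12.500)(4.167) = -52.08.
|M| = 52.08.

52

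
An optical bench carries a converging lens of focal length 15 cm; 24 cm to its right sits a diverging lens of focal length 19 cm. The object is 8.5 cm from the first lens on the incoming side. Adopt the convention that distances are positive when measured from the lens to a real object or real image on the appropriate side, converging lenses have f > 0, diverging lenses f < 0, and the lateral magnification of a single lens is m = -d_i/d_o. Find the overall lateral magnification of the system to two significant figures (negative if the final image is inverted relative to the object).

Applying the thin-lens equation to the first lens, 1/15 = 1/8.5 + 1/d_i1, which gives d_i1 = -19.615 cm.
Its lateral magnification is m_1 = -d_i1/d_o1 = -(-19.615)/8.5 = 2.3077.
With d_i1 < 0 the first image is virtual and lies on the object side; the object distance for lens 2 is d_o2 = 24 - (-19.615) = 43.615 cm.
Applying the thin-lens equation again with f_2 = -19 cm and d_o2 = 43.615 cm gives d_i2 = -13.235 cm.
m_2 = -(-13.235)/(43.615) = 0.3034.
Total m = m_1 x m_2 = (2.3077)(0.3034) = 0.7002.

0.70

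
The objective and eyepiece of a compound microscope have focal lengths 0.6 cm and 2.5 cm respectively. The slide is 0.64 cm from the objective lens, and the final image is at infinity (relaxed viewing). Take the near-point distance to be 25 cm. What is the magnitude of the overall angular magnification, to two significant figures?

Objective: 1/d_i = 1/f_obj - 1/d_o = 1/0.6 - 1/0.64 = 0.10417 cm^-1, so d_i = 9.600 cm.
m_obj = -d_i/d_o = -9.600/0.64 = -15.000.
Eyepiece angular magnification (image at infinity): M_eye = D/f_e = 25/2.5 = 10.000.
Overall M = m_obj x M_eye = (-15.000)(10.000) = -150.00.
|M| = 150.00.

150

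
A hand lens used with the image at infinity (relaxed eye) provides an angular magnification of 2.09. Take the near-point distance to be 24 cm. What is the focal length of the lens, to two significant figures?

For the image at infinity, M = D/f.
f = D/M = 24/2.09 = 11.483 cm.

11 cm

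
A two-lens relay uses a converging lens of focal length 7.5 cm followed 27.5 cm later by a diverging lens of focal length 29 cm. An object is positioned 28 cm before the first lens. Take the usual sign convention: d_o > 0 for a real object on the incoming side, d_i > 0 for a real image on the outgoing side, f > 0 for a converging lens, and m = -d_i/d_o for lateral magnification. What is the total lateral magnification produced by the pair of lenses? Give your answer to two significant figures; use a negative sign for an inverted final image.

Applying the thin-lens equation to the first lens, 1/7.5 = 1/28 + 1/d_i1, which gives d_i1 = 10.244 cm.
Its lateral magnification is m_1 = -d_i1/d_o1 = -(10.244)/28 = -0.3659.
Object distance for lens 2: d_o2 = 27.5 - 10.244 = 17.256 cm.
Applying the thin-lens equation again with f_2 = -29 cm and d_o2 = 17.256 cm gives d_i2 = -10.819 cm.
m_2 = -(-10.819)/(17.256) = 0.6269.
Total m = m_1 x m_2 = (-0.3659)(0.6269) = -0.2294.

-0.23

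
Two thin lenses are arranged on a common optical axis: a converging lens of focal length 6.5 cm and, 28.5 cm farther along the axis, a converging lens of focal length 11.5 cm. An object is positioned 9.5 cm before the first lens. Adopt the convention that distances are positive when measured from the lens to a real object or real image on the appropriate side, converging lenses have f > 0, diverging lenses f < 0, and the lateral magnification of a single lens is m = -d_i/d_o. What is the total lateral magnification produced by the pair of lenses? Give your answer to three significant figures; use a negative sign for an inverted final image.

Lens 1: 1/d_i1 = 1/f_1 - 1/d_o1 = 1/6.5 - 1/9.5 = 0.04858 cm^-1, so d_i1 = 20.583 cm.
m_1 = -(20.583)/9.5 = -2.1667.
Object distance for lens 2: d_o2 = 28.5 - 20.583 = 7.917 cm.
Lens 2: 1/d_i2 = 1/f_2 - 1/d_o2 = 1/11.5 - 1/(7.917) = -0.03936 cm^-1, so d_i2 = -25.407 cm.
m_2 = -(-25.407)/(7.917) = 3.2093.
Total m = m_1 x m_2 = (-2.1667)(3.2093) = -6.9535.

-6.95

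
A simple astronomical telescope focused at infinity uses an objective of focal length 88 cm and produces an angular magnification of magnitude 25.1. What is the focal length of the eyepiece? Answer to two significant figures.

3.5 cm

|M| = f_obj/f_eye, so f_eye = f_obj/|M| = 88/25.1 = 3.506 cm.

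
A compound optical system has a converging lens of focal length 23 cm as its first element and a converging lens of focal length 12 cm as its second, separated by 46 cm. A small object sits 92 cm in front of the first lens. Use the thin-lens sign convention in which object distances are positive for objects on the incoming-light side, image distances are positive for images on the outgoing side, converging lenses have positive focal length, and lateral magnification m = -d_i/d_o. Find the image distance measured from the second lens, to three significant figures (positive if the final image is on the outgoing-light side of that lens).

Lens 1: 1/d_i1 = 1/f_1 - 1/d_o1 = 1/23 - 1/92 = 0.03261 cm^-1, so d_i1 = 30.667 cm.
The intermediate image is 30.667 cm to the right of lens 1, so d_o2 = L - d_i1 = 46 - 30.667 = 15.333 cm.
Lens 2: 1/d_i2 = 1/f_2 - 1/d_o2 = 1/12 - 1/(15.333) = 0.01812 cm^-1, so d_i2 = 55.200 cm.

55.2 cm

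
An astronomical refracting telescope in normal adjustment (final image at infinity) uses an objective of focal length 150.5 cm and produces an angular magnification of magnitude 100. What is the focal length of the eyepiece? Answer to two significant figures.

|M| = f_obj/f_eye, so f_eye = f_obj/|M| = 150.5/100.0 = 1.505 cm.

1.5 cm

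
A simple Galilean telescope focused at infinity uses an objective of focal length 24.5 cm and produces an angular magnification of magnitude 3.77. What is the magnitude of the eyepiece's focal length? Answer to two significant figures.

6.5 cm

|M| = f_obj/|f_eye|, so |f_eye| = f_obj/|M| = 24.5/3.77 = 6.499 cm.
(The eyepiece is diverging, so its signed focal length is -6.499 cm.)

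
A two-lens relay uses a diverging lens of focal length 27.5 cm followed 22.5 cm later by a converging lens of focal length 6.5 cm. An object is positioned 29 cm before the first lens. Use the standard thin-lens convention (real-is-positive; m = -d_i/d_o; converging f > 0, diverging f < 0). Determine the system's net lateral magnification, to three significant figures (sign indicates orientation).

-0.105

Lens 1: 1/d_i1 = 1/f_1 - 1/d_o1 = 1/(-27.5) - 1/29 = -0.07085 cm^-1, so d_i1 = -14.115 cm.
m_1 = -(-14.115)/29 = 0.4867.
The intermediate image is virtual, 14.115 cm to the left of lens 1, so d_o2 = L - d_i1 = 22.5 - (-14.115) = 36.615 cm.
Lens 2: 1/d_i2 = 1/f_2 - 1/d_o2 = 1/6.5 - 1/(36.615) = 0.12653 cm^-1, so d_i2 = 7.903 cm.
m_2 = -(7.903)/(36.615) = -0.2158.
The system's lateral magnification is m_1 m_2 = (0.4867)(-0.2158) = -0.1051.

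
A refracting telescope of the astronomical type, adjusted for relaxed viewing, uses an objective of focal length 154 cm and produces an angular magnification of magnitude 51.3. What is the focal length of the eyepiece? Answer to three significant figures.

3.00 cm

|M| = f_obj/f_eye, so f_eye = f_obj/|M| = 154/51.3 = 3.002 cm.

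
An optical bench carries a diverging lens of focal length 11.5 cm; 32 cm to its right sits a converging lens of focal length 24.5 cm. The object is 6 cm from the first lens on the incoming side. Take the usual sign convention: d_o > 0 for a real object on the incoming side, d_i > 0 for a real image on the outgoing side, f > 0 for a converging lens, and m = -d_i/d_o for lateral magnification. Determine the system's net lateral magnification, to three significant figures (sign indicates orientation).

Lens 1: 1/d_i1 = 1/f_1 - 1/d_o1 = 1/(-11.5) - 1/6 = -0.25362 cm^-1, so d_i1 = -3.943 cm.
m_1 = -(-3.943)/6 = 0.6571.
The intermediate image is virtual, 3.943 cm to the left of lens 1, so d_o2 = L - d_i1 = 32 - (-3.943) = 35.943 cm.
Lens 2: 1/d_i2 = 1/f_2 - 1/d_o2 = 1/24.5 - 1/(35.943) = 0.01299 cm^-1, so d_i2 = 76.956 cm.
m_2 = -(76.956)/(35.943) = -2.1411.
Total m = m_1 x m_2 = (0.6571)(-2.1411) = -1.4070.

-1.41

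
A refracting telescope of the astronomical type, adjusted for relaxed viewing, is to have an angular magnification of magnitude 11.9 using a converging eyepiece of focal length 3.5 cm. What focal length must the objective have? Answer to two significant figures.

42 cm

|M| = f_obj/|f_eye|, so f_obj = |M| x |f_eye| = 11.9 x 3.5 = 41.650 cm.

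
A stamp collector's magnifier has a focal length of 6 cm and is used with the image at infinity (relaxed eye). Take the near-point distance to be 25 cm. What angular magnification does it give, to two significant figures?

M = D/f = 25/6 = 4.167.

4.2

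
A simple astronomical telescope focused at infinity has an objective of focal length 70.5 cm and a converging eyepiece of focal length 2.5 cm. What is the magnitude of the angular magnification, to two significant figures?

|M| = f_obj/|f_eye| = 70.5/2.5 = 28.200.

28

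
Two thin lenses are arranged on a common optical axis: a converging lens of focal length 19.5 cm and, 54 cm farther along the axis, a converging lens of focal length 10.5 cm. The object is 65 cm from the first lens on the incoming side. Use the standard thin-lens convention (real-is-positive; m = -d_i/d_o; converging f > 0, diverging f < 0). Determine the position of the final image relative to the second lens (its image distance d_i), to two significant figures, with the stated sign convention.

First lens: d_i1 = 1/(1/19.5 - 1/65) = 27.857 cm.
That image sits 26.143 cm in front of the second lens, so d_o2 = 26.143 cm.
Second lens: d_i2 = 1/(1/10.5 - 1/(26.143)) = 17.548 cm.

18 cm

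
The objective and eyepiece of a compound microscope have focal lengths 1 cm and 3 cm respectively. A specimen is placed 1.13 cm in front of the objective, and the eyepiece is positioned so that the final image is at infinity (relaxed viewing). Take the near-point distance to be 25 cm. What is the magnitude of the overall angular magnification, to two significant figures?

64

Objective: 1/d_i = 1/f_obj - 1/d_o = 1/1 - 1/1.13 = 0.11504 cm^-1, so d_i = 8.692 cm.
m_obj = -d_i/d_o = -8.692/1.13 = -7.692.
Eyepiece angular magnification (image at infinity): M_eye = D/f_e = 25/3 = 8.333.
Overall M = m_obj x M_eye = (-7.692)(8.333) = -64.10.
|M| = 64.10.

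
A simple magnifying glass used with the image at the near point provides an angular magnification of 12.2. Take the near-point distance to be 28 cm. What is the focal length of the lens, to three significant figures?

2.50 cm

For the image at the near point, M = 1 + D/f.
f = D/(M - 1) = 28/(12.2 - 1) = 2.500 cm.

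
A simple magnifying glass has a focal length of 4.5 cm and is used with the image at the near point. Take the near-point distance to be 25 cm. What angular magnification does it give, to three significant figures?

6.56

M = 1 + D/f = 1 + 25/4.5 = 6.556.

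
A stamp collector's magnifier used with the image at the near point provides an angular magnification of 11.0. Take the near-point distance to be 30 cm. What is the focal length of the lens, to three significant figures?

3.00 cm

For the image at the near point, M = 1 + D/f.
f = D/(M - 1) = 30/(11.0 - 1) = 3.000 cm.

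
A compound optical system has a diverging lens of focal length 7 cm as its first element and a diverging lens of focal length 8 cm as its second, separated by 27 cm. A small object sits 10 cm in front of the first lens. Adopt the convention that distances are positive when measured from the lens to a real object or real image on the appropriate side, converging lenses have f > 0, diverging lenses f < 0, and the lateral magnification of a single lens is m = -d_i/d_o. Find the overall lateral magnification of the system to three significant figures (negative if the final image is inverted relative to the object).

0.0842

Lens 1: 1/d_i1 = 1/f_1 - 1/d_o1 = 1/(-7) - 1/10 = -0.24286 cm^-1, so d_i1 = -4.118 cm.
m_1 = -(-4.118)/10 = 0.4118.
With d_i1 < 0 the first image is virtual and lies on the object side; the object distance for lens 2 is d_o2 = 27 - (-4.118) = 31.118 cm.
Lens 2: 1/d_i2 = 1/f_2 - 1/d_o2 = 1/(-8) - 1/(31.118) = -0.15714 cm^-1, so d_i2 = -6.364 cm.
m_2 = -(-6.364)/(31.118) = 0.2045.
The system's lateral magnification is m_1 m_2 = (0.4118)(0.2045) = 0.0842.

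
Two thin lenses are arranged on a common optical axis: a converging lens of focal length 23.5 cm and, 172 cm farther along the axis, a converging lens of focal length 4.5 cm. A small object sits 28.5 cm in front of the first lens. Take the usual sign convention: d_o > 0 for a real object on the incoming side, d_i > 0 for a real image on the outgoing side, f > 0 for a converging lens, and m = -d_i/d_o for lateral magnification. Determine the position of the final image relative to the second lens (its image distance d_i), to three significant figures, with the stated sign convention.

First lens: d_i1 = 1/(1/23.5 - 1/28.5) = 133.950 cm.
Object distance for lens 2: d_o2 = 172 - 133.950 = 38.050 cm.
Second lens: d_i2 = 1/(1/4.5 - 1/(38.050)) = 5.104 cm.

5.10 cm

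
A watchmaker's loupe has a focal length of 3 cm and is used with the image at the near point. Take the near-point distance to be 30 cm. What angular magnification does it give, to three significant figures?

11.0

M = 1 + D/f = 1 + 30/3 = 11.000.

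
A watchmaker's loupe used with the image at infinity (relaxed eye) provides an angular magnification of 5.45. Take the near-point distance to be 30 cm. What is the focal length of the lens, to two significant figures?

For the image at infinity, M = D/f.
f = D/M = 30/5.45 = 5.505 cm.

5.5 cm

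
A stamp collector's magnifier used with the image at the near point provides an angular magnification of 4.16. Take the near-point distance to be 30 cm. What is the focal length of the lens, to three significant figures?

9.49 cm

For the image at the near point, M = 1 + D/f.
f = D/(M - 1) = 30/(4.16 - 1) = 9.494 cm.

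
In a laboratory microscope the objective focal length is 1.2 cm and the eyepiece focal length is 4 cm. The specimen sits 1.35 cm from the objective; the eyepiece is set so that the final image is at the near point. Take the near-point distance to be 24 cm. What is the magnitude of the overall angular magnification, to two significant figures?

Objective: 1/d_i = 1/f_obj - 1/d_o = 1/1.2 - 1/1.35 = 0.09259 cm^-1, so d_i = 10.800 cm.
m_obj = -d_i/d_o = -10.800/1.35 = -8.000.
Eyepiece angular magnification (image at near point): M_eye = 1 + D/f_e = 1 + 24/4 = 7.000.
Overall M = m_obj x M_eye = (-8.000)(7.000) = -56.00.
|M| = 56.00.

56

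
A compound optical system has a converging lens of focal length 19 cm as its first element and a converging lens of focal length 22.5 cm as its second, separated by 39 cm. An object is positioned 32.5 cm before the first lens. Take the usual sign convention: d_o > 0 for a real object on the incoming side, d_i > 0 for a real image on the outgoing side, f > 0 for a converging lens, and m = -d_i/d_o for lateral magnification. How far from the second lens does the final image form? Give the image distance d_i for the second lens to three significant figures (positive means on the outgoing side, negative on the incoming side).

5.19 cm

Applying the thin-lens equation to the first lens, 1/19 = 1/32.5 + 1/d_i1, which gives d_i1 = 45.741 cm.
This image would form 45.741 cm past lens 1, i.e. 6.741 cm beyond lens 2, so it is a virtual object for lens 2: d_o2 = 39 - 45.741 = -6.741 cm.
Applying the thin-lens equation again with f_2 = 22.5 cm and d_o2 = -6.741 cm gives d_i2 = 5.187 cm.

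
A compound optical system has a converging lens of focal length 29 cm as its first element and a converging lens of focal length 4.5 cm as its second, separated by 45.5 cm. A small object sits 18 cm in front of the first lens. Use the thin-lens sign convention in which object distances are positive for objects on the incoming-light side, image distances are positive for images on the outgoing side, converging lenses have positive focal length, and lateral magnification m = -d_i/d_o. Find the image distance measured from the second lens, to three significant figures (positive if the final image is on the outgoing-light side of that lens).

First lens: d_i1 = 1/(1/29 - 1/18) = -47.455 cm.
With d_i1 < 0 the first image is virtual and lies on the object side; the object distance for lens 2 is d_o2 = 45.5 - (-47.455) = 92.955 cm.
Second lens: d_i2 = 1/(1/4.5 - 1/(92.955)) = 4.729 cm.

4.73 cm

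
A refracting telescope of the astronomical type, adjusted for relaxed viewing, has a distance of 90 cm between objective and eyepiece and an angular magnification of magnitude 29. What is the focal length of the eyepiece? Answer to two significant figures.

In normal adjustment the tube length equals f_obj + f_eye and |M| = f_obj/f_eye.
So f_obj = 29 f_eye and 29 f_eye + f_eye = 90 cm, giving f_eye = 90/30 = 3.000 cm and f_obj = 87.000 cm.

3.0 cm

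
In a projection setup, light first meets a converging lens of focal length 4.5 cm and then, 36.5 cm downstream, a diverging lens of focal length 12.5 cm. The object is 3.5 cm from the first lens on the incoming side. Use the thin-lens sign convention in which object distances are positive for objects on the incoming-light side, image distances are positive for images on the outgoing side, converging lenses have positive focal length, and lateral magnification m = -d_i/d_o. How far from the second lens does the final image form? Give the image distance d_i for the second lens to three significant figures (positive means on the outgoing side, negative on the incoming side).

-10.1 cm

Applying the thin-lens equation to the first lens, 1/4.5 = 1/3.5 + 1/d_i1, which gives d_i1 = -15.750 cm.
With d_i1 < 0 the first image is virtual and lies on the object side; the object distance for lens 2 is d_o2 = 36.5 - (-15.750) = 52.250 cm.
Applying the thin-lens equation again with f_2 = -12.5 cm and d_o2 = 52.250 cm gives d_i2 = -10.087 cm.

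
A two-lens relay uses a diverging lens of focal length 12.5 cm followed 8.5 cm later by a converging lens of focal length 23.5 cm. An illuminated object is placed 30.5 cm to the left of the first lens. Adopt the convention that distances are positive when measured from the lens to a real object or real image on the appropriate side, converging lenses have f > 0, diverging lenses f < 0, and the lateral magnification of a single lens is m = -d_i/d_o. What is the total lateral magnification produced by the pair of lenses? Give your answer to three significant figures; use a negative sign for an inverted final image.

First lens: d_i1 = 1/(1/(-12.5) - 1/30.5) = -8.866 cm.
m_1 = -(-8.866)/30.5 = 0.2907.
The intermediate image is virtual, 8.866 cm to the left of lens 1, so d_o2 = L - d_i1 = 8.5 - (-8.866) = 17.366 cm.
Second lens: d_i2 = 1/(1/23.5 - 1/(17.366)) = -66.535 cm.
m_2 = -(-66.535)/(17.366) = 3.8313.
The system's lateral magnification is m_1 m_2 = (0.2907)(3.8313) = 1.1137.

1.11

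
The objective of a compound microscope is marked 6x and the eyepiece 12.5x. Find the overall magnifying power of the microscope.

The overall magnification of a compound microscope is the product of the objective and eyepiece magnifications:
M = M_obj x M_eye = 6 x 12.5 = 75.

75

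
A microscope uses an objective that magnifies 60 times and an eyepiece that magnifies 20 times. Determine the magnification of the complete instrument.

1200

The overall magnification of a compound microscope is the product of the objective and eyepiece magnifications:
M = M_obj x M_eye = 60 x 20 = 1200.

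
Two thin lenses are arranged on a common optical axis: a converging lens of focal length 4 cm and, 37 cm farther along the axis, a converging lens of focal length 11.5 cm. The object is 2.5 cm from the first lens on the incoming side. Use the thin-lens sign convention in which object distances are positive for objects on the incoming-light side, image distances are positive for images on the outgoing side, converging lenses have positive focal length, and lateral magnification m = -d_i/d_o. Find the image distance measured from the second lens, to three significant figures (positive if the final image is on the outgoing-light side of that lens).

15.6 cm

Applying the thin-lens equation to the first lens, 1/4 = 1/2.5 + 1/d_i1, which gives d_i1 = -6.667 cm.
The intermediate image is virtual, 6.667 cm to the left of lens 1, so d_o2 = L - d_i1 = 37 - (-6.667) = 43.667 cm.
Applying the thin-lens equation again with f_2 = 11.5 cm and d_o2 = 43.667 cm gives d_i2 = 15.611 cm.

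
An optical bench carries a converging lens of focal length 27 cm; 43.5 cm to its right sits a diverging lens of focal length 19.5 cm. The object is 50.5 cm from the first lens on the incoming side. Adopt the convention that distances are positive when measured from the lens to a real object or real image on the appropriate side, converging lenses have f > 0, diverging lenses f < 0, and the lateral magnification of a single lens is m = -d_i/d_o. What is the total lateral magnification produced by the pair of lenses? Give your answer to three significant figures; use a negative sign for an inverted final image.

-4.50

Applying the thin-lens equation to the first lens, 1/27 = 1/50.5 + 1/d_i1, which gives d_i1 = 58.021 cm.
Its lateral magnification is m_1 = -d_i1/d_o1 = -(58.021)/50.5 = -1.1489.
Since 58.021 cm > 43.5 cm, the first image lies past the second lens and serves as a virtual object: d_o2 = L - d_i1 = -14.521 cm.
Applying the thin-lens equation again with f_2 = -19.5 cm and d_o2 = -14.521 cm gives d_i2 = 56.875 cm.
m_2 = -(56.875)/(-14.521) = 3.9167.
The system's lateral magnification is m_1 m_2 = (-1.1489)(3.9167) = -4.5000.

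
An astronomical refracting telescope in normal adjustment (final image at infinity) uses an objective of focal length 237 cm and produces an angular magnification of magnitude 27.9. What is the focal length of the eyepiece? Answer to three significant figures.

|M| = f_obj/f_eye, so f_eye = f_obj/|M| = 237/27.9 = 8.495 cm.

8.49 cm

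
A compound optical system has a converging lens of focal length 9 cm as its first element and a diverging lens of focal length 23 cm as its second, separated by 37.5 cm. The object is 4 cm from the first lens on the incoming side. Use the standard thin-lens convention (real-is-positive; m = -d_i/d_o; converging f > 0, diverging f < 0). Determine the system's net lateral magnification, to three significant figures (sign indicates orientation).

0.612

First lens: d_i1 = 1/(1/9 - 1/4) = -7.200 cm.
m_1 = -(-7.200)/4 = 1.8000.
With d_i1 < 0 the first image is virtual and lies on the object side; the object distance for lens 2 is d_o2 = 37.5 - (-7.200) = 44.700 cm.
Second lens: d_i2 = 1/(1/(-23) - 1/(44.700)) = -15.186 cm.
m_2 = -(-15.186)/(44.700) = 0.3397.
Overall magnification: m = m_1 m_2 = 0.6115.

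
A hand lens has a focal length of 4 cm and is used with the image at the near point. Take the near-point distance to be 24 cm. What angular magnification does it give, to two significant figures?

M = 1 + D/f = 1 + 24/4 = 7.000.

7.0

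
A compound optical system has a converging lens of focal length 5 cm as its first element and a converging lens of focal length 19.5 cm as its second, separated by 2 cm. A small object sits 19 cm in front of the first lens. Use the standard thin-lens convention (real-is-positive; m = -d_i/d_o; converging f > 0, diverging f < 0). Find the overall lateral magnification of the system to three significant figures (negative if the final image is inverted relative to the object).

-0.287

First lens: d_i1 = 1/(1/5 - 1/19) = 6.786 cm.
m_1 = -(6.786)/19 = -0.3571.
This image would form 6.786 cm past lens 1, i.e. 4.786 cm beyond lens 2, so it is a virtual object for lens 2: d_o2 = 2 - 6.786 = -4.786 cm.
Second lens: d_i2 = 1/(1/19.5 - 1/(-4.786)) = 3.843 cm.
m_2 = -(3.843)/(-4.786) = 0.8029.
Total m = m_1 x m_2 = (-0.3571)(0.8029) = -0.2868.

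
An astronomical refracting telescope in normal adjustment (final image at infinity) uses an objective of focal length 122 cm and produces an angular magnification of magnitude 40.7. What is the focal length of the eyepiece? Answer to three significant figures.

|M| = f_obj/f_eye, so f_eye = f_obj/|M| = 122/40.7 = 2.998 cm.

3.00 cm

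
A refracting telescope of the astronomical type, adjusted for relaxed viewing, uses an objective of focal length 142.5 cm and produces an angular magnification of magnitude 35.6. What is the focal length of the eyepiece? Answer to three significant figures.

|M| = f_obj/f_eye, so f_eye = f_obj/|M| = 142.5/35.6 = 4.003 cm.

4.00 cm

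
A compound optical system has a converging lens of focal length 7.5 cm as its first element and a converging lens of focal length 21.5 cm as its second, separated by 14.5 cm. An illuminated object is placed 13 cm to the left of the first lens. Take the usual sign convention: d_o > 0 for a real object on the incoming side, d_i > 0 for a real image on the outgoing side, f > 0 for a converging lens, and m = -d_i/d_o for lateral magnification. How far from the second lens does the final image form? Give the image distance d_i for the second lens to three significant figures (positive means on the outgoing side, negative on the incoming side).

2.81 cm

Lens 1: 1/d_i1 = 1/f_1 - 1/d_o1 = 1/7.5 - 1/13 = 0.05641 cm^-1, so d_i1 = 17.727 cm.
Since 17.727 cm > 14.5 cm, the first image lies past the second lens and serves as a virtual object: d_o2 = L - d_i1 = -3.227 cm.
Lens 2: 1/d_i2 = 1/f_2 - 1/d_o2 = 1/21.5 - 1/(-3.227) = 0.35637 cm^-1, so d_i2 = 2.806 cm.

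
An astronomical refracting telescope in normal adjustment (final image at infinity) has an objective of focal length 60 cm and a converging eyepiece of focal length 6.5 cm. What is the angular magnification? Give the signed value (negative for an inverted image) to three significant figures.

M = -f_obj/f_eye = -60/(6.5) = -9.231.

-9.23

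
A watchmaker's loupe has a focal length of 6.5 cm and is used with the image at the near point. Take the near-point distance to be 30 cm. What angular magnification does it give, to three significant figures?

M = 1 + D/f = 1 + 30/6.5 = 5.615.

5.62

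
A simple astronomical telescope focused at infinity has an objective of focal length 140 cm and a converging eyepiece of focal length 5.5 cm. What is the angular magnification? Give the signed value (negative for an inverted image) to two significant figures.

-25

M = -f_obj/f_eye = -140/(5.5) = -25.455.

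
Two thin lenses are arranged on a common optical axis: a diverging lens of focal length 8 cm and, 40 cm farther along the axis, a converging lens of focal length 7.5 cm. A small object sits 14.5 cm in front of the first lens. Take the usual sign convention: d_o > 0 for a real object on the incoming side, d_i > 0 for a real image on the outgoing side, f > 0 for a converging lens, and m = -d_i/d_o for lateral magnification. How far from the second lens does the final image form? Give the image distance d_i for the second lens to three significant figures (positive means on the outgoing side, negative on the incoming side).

Applying the thin-lens equation to the first lens, 1/(-8) = 1/14.5 + 1/d_i1, which gives d_i1 = -5.156 cm.
The intermediate image is virtual, 5.156 cm to the left of lens 1, so d_o2 = L - d_i1 = 40 - (-5.156) = 45.156 cm.
Applying the thin-lens equation again with f_2 = 7.5 cm and d_o2 = 45.156 cm gives d_i2 = 8.994 cm.

8.99 cm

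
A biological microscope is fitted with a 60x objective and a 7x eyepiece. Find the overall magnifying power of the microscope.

420

The overall magnification of a compound microscope is the product of the objective and eyepiece magnifications:
M = M_obj x M_eye = 60 x 7 = 420.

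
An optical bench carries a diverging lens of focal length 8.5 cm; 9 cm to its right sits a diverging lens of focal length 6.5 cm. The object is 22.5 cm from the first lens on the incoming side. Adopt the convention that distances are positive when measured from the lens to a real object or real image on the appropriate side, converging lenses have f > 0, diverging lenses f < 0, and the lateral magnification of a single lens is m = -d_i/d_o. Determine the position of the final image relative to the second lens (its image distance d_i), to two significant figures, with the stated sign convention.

First lens: d_i1 = 1/(1/(-8.5) - 1/22.5) = -6.169 cm.
The intermediate image is virtual, 6.169 cm to the left of lens 1, so d_o2 = L - d_i1 = 9 - (-6.169) = 15.169 cm.
Second lens: d_i2 = 1/(1/(-6.5) - 1/(15.169)) = -4.550 cm.

-4.6 cm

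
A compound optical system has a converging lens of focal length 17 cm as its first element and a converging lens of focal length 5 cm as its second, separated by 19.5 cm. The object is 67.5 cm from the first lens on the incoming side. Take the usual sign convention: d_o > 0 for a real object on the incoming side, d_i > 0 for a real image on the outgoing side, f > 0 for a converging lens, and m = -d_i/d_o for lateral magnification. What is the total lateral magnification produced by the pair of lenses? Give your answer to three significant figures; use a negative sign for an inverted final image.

First lens: d_i1 = 1/(1/17 - 1/67.5) = 22.723 cm.
m_1 = -(22.723)/67.5 = -0.3366.
Since 22.723 cm > 19.5 cm, the first image lies past the second lens and serves as a virtual object: d_o2 = L - d_i1 = -3.223 cm.
Second lens: d_i2 = 1/(1/5 - 1/(-3.223)) = 1.960 cm.
m_2 = -(1.960)/(-3.223) = 0.6081.
Total m = m_1 x m_2 = (-0.3366)(0.6081) = -0.2047.

-0.205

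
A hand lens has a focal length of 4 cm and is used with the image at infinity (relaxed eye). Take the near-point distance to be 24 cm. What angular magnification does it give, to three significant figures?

M = D/f = 24/4 = 6.000.

6.00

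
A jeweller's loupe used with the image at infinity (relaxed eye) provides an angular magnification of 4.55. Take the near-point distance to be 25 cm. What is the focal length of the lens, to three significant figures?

For the image at infinity, M = D/f.
f = D/M = 25/4.55 = 5.495 cm.

5.49 cm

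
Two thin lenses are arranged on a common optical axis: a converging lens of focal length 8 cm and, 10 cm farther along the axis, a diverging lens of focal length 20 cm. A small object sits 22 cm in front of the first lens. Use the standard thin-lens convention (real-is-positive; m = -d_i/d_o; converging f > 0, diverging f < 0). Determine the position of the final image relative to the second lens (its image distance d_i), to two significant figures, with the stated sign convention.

3.0 cm

First lens: d_i1 = 1/(1/8 - 1/22) = 12.571 cm.
This image would form 12.571 cm past lens 1, i.e. 2.571 cm beyond lens 2, so it is a virtual object for lens 2: d_o2 = 10 - 12.571 = -2.571 cm.
Second lens: d_i2 = 1/(1/(-20) - 1/(-2.571)) = 2.951 cm.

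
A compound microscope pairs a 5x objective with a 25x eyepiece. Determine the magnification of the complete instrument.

The overall magnification of a compound microscope is the product of the objective and eyepiece magnifications:
M = M_obj x M_eye = 5 x 25 = 125.

125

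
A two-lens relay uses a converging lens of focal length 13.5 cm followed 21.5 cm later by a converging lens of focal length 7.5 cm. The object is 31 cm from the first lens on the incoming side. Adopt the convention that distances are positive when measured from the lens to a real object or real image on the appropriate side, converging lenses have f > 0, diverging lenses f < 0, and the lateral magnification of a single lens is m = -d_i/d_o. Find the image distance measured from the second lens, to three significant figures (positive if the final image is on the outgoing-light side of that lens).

1.83 cm

First lens: d_i1 = 1/(1/13.5 - 1/31) = 23.914 cm.
Since 23.914 cm > 21.5 cm, the first image lies past the second lens and serves as a virtual object: d_o2 = L - d_i1 = -2.414 cm.
Second lens: d_i2 = 1/(1/7.5 - 1/(-2.414)) = 1.826 cm.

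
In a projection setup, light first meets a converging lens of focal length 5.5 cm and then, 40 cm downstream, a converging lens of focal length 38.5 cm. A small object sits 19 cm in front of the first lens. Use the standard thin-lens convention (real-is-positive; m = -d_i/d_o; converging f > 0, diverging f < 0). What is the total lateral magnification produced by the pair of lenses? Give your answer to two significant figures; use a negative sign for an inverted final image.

Applying the thin-lens equation to the first lens, 1/5.5 = 1/19 + 1/d_i1, which gives d_i1 = 7.741 cm.
Its lateral magnification is m_1 = -d_i1/d_o1 = -(7.741)/19 = -0.4074.
Object distance for lens 2: d_o2 = 40 - 7.741 = 32.259 cm.
Applying the thin-lens equation again with f_2 = 38.5 cm and d_o2 = 32.259 cm gives d_i2 = -199.012 cm.
m_2 = -(-199.012)/(32.259) = 6.1691.
Overall magnification: m = m_1 m_2 = -2.5134.

-2.5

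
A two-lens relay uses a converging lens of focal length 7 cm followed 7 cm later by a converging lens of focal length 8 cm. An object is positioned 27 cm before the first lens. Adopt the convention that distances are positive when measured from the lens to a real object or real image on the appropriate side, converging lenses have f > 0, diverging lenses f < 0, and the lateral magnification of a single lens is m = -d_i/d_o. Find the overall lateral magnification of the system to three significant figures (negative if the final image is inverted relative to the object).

-0.268

Lens 1: 1/d_i1 = 1/f_1 - 1/d_o1 = 1/7 - 1/27 = 0.10582 cm^-1, so d_i1 = 9.450 cm.
m_1 = -(9.450)/27 = -0.3500.
Since 9.450 cm > 7 cm, the first image lies past the second lens and serves as a virtual object: d_o2 = L - d_i1 = -2.450 cm.
Lens 2: 1/d_i2 = 1/f_2 - 1/d_o2 = 1/8 - 1/(-2.450) = 0.53316 cm^-1, so d_i2 = 1.876 cm.
m_2 = -(1.876)/(-2.450) = 0.7656.
Overall magnification: m = m_1 m_2 = -0.2679.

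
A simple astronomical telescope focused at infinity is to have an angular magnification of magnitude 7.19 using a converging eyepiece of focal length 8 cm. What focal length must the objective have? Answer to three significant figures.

|M| = f_obj/|f_eye|, so f_obj = |M| x |f_eye| = 7.19 x 8 = 57.520 cm.

57.5 cm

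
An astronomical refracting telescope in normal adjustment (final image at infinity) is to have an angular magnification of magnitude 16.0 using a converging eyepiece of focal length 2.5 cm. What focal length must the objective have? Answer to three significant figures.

|M| = f_obj/|f_eye|, so f_obj = |M| x |f_eye| = 16.0 x 2.5 = 40.000 cm.

40.0 cm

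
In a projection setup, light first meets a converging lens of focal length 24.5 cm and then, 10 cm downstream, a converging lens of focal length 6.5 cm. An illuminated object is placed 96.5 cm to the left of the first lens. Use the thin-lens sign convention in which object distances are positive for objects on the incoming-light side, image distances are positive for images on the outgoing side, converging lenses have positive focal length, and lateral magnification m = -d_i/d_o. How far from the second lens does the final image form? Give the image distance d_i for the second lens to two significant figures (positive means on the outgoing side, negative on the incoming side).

Lens 1: 1/d_i1 = 1/f_1 - 1/d_o1 = 1/24.5 - 1/96.5 = 0.03045 cm^-1, so d_i1 = 32.837 cm.
Since 32.837 cm > 10 cm, the first image lies past the second lens and serves as a virtual object: d_o2 = L - d_i1 = -22.837 cm.
Lens 2: 1/d_i2 = 1/f_2 - 1/d_o2 = 1/6.5 - 1/(-22.837) = 0.19764 cm^-1, so d_i2 = 5.060 cm.

5.1 cm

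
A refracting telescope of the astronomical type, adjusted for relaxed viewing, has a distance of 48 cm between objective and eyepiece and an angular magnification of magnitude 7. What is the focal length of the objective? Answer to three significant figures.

42.0 cm

In normal adjustment the tube length equals f_obj + f_eye and |M| = f_obj/f_eye.
So f_obj = 7 f_eye and 7 f_eye + f_eye = 48 cm, giving f_eye = 48/8 = 6.000 cm and f_obj = 42.000 cm.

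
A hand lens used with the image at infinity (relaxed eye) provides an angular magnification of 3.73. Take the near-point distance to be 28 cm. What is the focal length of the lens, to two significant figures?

For the image at infinity, M = D/f.
f = D/M = 28/3.73 = 7.507 cm.

7.5 cm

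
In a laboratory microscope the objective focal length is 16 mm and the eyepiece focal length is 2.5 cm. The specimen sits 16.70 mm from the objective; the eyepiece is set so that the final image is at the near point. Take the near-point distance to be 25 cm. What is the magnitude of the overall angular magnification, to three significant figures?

251

Convert to cm: f_obj = 16 mm = 1.6 cm; d_o = 16.70 mm = 1.67 cm.
Objective: 1/d_i = 1/f_obj - 1/d_o = 1/1.6 - 1/1.67 = 0.02620 cm^-1, so d_i = 38.171 cm.
m_obj = -d_i/d_o = -38.171/1.67 = -22.857.
Eyepiece angular magnification (image at near point): M_eye = 1 + D/f_e = 1 + 25/2.5 = 11.000.
Overall M = m_obj x M_eye = (-22.857)(11.000) = -251.43.
|M| = 251.43.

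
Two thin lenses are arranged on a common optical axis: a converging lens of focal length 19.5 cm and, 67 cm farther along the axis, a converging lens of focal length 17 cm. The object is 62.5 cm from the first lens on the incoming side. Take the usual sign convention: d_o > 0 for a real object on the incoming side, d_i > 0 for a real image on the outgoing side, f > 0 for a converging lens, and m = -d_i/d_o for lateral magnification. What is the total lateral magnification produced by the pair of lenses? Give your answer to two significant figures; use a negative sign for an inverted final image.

First lens: d_i1 = 1/(1/19.5 - 1/62.5) = 28.343 cm.
m_1 = -(28.343)/62.5 = -0.4535.
The intermediate image is 28.343 cm to the right of lens 1, so d_o2 = L - d_i1 = 67 - 28.343 = 38.657 cm.
Second lens: d_i2 = 1/(1/17 - 1/(38.657)) = 30.344 cm.
m_2 = -(30.344)/(38.657) = -0.7850.
Total m = m_1 x m_2 = (-0.4535)(-0.7850) = 0.3560.

0.36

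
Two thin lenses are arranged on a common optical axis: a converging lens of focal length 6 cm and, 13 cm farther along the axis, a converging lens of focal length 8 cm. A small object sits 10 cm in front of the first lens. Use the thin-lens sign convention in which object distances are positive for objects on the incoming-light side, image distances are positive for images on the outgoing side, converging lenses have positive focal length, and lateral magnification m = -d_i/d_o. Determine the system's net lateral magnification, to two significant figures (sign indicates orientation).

Lens 1: 1/d_i1 = 1/f_1 - 1/d_o1 = 1/6 - 1/10 = 0.06667 cm^-1, so d_i1 = 15.000 cm.
m_1 = -(15.000)/10 = -1.5000.
This image would form 15.000 cm past lens 1, i.e. 2.000 cm beyond lens 2, so it is a virtual object for lens 2: d_o2 = 13 - 15.000 = -2.000 cm.
Lens 2: 1/d_i2 = 1/f_2 - 1/d_o2 = 1/8 - 1/(-2.000) = 0.62500 cm^-1, so d_i2 = 1.600 cm.
m_2 = -(1.600)/(-2.000) = 0.8000.
Overall magnification: m = m_1 m_2 = -1.2000.

-1.2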